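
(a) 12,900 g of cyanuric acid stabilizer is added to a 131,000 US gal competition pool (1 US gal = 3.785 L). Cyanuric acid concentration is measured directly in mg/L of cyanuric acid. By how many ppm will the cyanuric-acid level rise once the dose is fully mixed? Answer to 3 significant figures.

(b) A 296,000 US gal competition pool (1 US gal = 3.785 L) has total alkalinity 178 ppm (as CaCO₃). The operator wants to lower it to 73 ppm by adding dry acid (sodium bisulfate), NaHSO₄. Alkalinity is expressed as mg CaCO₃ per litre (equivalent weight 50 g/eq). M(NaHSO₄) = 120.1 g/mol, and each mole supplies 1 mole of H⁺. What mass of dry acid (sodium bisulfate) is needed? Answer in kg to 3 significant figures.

(a) Volume: 131,000 US gal × 3.785 L/gal = 495,835 L.
(a) Rise: 12,900 g / 495,835 L × 1000 = 26.02 mg/L.

(b) Volume: 296,000 US gal × 3.785 L/gal = 1,120,360 L.
(b) Alkalinity to neutralize: (178 − 73) = 105 mg/L as CaCO₃ × 1,120,360 L = 117,600 g as CaCO₃.
(b) Equivalents of H⁺ required: 117,600 ÷ 50 g/eq = 2353 eq = 2353 mol NaHSO₄.
(b) Mass of NaHSO₄: 2353 × 120.1 = 282,600 g.

(a) 26.0 ppm; (b) 283 kg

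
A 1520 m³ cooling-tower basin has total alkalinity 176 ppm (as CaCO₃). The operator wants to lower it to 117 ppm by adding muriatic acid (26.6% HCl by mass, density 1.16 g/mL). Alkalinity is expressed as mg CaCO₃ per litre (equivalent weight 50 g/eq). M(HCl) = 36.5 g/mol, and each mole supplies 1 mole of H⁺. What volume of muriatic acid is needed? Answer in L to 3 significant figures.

Volume: 1520 m³ = 1,520,000 L.
Alkalinity to neutralize: (176 − 117) = 59 mg/L as CaCO₃ × 1,520,000 L = 89,680 g as CaCO₃.
Equivalents of H⁺ required: 89,680 ÷ 50 g/eq = 1794 eq = 1794 mol HCl.
Mass of HCl: 1794 × 36.5 = 65,470 g.
Mass of 26.6% solution: 65,470 / 0.266 = 246,100 g.
Volume: 246,100 g ÷ 1.16 g/mL = 212,200 mL.

212 L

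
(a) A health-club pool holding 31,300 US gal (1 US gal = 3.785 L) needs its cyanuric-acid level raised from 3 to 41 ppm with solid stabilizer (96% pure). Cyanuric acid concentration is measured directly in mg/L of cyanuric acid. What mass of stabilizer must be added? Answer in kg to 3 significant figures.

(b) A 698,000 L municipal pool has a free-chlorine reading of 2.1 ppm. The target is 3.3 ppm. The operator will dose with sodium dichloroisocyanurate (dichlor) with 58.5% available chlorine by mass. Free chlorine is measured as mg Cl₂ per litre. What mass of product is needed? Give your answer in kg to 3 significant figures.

(a) Volume: 31,300 US gal × 3.785 L/gal = 118,470 L.
(a) CYA to add: (41 − 3) = 38 mg/L × 118,470 L = 4502 g cyanuric acid.
(a) At 96% purity: 4502 / 0.96 = 4689 g product.

(b) Chlorine deficit: 3.3 − 2.1 = 1.2 ppm = 1.2 mg/L as Cl₂.
(b) Cl₂ equivalent needed: 1.2 mg/L × 698,000 L = 837,600 mg = 837.6 g.
(b) Product at 58.5% available chlorine: 837.6 / 0.585 = 1432 g.

(a) 4.69 kg; (b) 1.43 kg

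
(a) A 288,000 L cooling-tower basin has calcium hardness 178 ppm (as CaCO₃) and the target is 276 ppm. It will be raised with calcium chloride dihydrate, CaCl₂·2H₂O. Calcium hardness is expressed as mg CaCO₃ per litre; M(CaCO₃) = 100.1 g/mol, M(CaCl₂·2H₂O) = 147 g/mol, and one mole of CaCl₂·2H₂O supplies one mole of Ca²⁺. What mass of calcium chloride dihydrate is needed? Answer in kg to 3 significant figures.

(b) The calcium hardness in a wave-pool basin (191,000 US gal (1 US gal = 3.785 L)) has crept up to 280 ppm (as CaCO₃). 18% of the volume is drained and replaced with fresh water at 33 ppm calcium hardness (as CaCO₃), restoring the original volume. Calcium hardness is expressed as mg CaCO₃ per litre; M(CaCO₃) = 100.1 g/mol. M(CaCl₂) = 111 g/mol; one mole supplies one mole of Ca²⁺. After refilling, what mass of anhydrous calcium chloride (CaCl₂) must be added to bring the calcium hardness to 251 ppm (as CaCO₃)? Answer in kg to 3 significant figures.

(a) 41.4 kg; (b) 12.4 kg

(a) Hardness to add: (276 − 178) = 98 mg/L as CaCO₃ × 288,000 L = 28,220 g as CaCO₃.
(a) Moles of Ca²⁺ (1 mol Ca²⁺ ≡ 1 mol CaCO₃): 28,220 / 100.1 g/mol = 282 mol.
(a) Mass of CaCl₂·2H₂O: 282 × 147 = 41,450 g.

(b) Volume: 191,000 US gal × 3.785 L/gal = 722,935 L.
(b) After draining 18% and refilling: 280 × 0.82 + 33 × 0.18 = 235.54 ppm.
(b) Deficit to target: 251 − 235.54 = 15.46 mg/L.
(b) As CaCO₃: 15.46 mg/L × 722,935 L = 11,180 g; ÷ 100.1 = 111.7 mol Ca²⁺.
(b) Mass: 111.7 × 111 = 12,390 g.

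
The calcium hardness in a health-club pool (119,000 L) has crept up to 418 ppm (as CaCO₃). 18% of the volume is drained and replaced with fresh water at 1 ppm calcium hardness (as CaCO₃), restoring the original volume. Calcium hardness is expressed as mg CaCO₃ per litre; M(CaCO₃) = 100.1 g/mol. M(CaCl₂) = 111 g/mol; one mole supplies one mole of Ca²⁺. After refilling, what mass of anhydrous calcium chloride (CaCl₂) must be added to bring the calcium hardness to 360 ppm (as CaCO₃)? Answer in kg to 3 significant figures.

2.25 kg

After draining 18% and refilling: 418 × 0.82 + 1 × 0.18 = 342.94 ppm.
Deficit to target: 360 − 342.94 = 17.06 mg/L.
As CaCO₃: 17.06 mg/L × 119,000 L = 2030 g; ÷ 100.1 = 20.28 mol Ca²⁺.
Mass: 20.28 × 111 = 2251 g.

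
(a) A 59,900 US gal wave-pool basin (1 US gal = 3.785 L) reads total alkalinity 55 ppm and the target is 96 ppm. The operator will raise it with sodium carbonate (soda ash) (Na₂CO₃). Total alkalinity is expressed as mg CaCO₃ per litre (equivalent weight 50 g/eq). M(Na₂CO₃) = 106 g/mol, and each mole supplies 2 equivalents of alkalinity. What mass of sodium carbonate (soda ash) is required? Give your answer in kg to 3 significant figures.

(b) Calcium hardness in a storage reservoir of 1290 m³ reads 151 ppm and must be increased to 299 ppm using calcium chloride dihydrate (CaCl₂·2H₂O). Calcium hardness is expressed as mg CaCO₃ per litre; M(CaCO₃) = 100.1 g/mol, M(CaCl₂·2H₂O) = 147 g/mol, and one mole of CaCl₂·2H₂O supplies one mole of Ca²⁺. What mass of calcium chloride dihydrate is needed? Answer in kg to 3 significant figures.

(a) Volume: 59,900 US gal × 3.785 L/gal = 226,722 L.
(a) Alkalinity to add: (96 − 55) = 41 mg/L as CaCO₃ × 226,722 L = 9296 g as CaCO₃.
(a) Equivalents: 9296 g ÷ 50 g/eq = 185.9 eq.
(a) Each mole of Na₂CO₃ supplies 2 eq, so 185.9 / 2 = 92.96 mol.
(a) Mass: 92.96 mol × 106 g/mol = 9853 g.

(b) Volume: 1290 m³ = 1,290,000 L.
(b) Hardness to add: (299 − 151) = 148 mg/L as CaCO₃ × 1,290,000 L = 190,900 g as CaCO₃.
(b) Moles of Ca²⁺ (1 mol Ca²⁺ ≡ 1 mol CaCO₃): 190,900 / 100.1 g/mol = 1907 mol.
(b) Mass of CaCl₂·2H₂O: 1907 × 147 = 280,400 g.

(a) 9.85 kg; (b) 280 kg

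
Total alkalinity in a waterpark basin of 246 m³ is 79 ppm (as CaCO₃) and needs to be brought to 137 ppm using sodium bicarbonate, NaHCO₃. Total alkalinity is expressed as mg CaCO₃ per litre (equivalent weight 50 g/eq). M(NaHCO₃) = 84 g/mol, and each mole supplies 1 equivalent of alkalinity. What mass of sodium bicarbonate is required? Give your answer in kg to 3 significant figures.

Volume: 246 m³ = 246,000 L.
Alkalinity to add: (137 − 79) = 58 mg/L as CaCO₃ × 246,000 L = 14,270 g as CaCO₃.
Equivalents: 14,270 g ÷ 50 g/eq = 285.4 eq.
NaHCO₃ supplies 1 eq per mole → 285.4 mol.
Mass: 285.4 mol × 84 g/mol = 23,970 g.

24.0 kg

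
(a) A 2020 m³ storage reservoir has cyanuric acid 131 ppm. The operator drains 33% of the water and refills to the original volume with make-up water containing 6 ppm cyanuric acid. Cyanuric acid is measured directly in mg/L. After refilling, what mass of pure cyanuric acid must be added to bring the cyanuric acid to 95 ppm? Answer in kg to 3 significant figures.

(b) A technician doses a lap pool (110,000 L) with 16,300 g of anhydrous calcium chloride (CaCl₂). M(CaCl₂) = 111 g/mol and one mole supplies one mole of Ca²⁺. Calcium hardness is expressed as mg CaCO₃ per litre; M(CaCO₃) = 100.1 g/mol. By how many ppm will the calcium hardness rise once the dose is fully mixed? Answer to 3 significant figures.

(a) 10.6 kg; (b) 134 ppm

(a) Volume: 2020 m³ = 2,020,000 L.
(a) After draining 33% and refilling: 131 × 0.67 + 6 × 0.33 = 89.75 ppm.
(a) Deficit to target: 95 − 89.75 = 5.25 mg/L.
(a) Mass: 5.25 mg/L × 2,020,000 L = 10,600 g cyanuric acid.

(b) Moles of Ca²⁺: 16,300 g ÷ 111 g/mol = 146.8 mol.
(b) As CaCO₃: 146.8 mol × 100.1 g/mol = 14,700 g.
(b) Rise: 14,700 g / 110,000 L × 1000 = 133.6 mg/L.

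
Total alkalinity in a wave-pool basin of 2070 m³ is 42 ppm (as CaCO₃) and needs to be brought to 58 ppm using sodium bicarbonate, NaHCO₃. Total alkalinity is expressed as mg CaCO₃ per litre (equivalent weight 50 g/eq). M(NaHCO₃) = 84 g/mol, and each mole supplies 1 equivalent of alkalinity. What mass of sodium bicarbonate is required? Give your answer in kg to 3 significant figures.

Volume: 2070 m³ = 2,070,000 L.
Alkalinity to add: (58 − 42) = 16 mg/L as CaCO₃ × 2,070,000 L = 33,120 g as CaCO₃.
Equivalents: 33,120 g ÷ 50 g/eq = 662.4 eq.
NaHCO₃ supplies 1 eq per mole → 662.4 mol.
Mass: 662.4 mol × 84 g/mol = 55,640 g.

55.6 kg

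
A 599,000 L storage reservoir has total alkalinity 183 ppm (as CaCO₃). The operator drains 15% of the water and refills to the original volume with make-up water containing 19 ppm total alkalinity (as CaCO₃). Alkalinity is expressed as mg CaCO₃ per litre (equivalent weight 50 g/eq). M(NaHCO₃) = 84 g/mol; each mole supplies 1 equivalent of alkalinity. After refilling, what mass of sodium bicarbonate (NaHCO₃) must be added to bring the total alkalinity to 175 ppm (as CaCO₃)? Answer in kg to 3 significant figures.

16.7 kg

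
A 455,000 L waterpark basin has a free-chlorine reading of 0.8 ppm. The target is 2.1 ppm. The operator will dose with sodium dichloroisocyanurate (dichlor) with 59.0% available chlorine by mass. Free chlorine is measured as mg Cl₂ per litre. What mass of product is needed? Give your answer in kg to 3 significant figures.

Chlorine deficit: 2.1 − 0.8 = 1.3 ppm = 1.3 mg/L as Cl₂.
Cl₂ equivalent needed: 1.3 mg/L × 455,000 L = 591,500 mg = 591.5 g.
Product at 59.0% available chlorine: 591.5 / 0.59 = 1003 g.

1.00 kg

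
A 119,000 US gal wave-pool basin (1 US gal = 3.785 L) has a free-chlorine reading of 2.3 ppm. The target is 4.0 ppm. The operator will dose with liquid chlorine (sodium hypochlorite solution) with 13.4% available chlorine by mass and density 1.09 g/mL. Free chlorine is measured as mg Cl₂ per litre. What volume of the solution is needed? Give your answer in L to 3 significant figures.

5.24 L

Volume: 119,000 US gal × 3.785 L/gal = 450,415 L.
Chlorine deficit: 4.0 − 2.3 = 1.7 ppm = 1.7 mg/L as Cl₂.
Cl₂ equivalent needed: 1.7 mg/L × 450,415 L = 765,700 mg = 765.7 g.
Product at 13.4% available chlorine: 765.7 / 0.134 = 5714 g.
Volume at density 1.09 g/mL: 5714 g ÷ 1.09 g/mL = 5242 mL.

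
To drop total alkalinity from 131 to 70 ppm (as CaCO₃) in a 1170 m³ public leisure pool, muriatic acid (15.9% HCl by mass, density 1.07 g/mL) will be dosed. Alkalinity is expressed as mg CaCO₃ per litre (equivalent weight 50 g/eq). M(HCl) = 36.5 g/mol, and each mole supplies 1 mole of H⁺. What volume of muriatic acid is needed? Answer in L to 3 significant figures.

306 L

Volume: 1170 m³ = 1,170,000 L.
Alkalinity to neutralize: (131 − 70) = 61 mg/L as CaCO₃ × 1,170,000 L = 71,370 g as CaCO₃.
Equivalents of H⁺ required: 71,370 ÷ 50 g/eq = 1427 eq = 1427 mol HCl.
Mass of HCl: 1427 × 36.5 = 52,100 g.
Mass of 15.9% solution: 52,100 / 0.159 = 327,700 g.
Volume: 327,700 g ÷ 1.07 g/mL = 306,200 mL.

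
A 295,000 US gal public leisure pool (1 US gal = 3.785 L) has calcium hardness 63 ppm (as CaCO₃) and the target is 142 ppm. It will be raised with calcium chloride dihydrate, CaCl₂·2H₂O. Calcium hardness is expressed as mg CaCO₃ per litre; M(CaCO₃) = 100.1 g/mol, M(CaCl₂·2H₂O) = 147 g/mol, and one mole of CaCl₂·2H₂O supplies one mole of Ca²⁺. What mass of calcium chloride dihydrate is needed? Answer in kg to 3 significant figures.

130 kg

Volume: 295,000 US gal × 3.785 L/gal = 1,116,575 L.
Hardness to add: (142 − 63) = 79 mg/L as CaCO₃ × 1,116,575 L = 88,210 g as CaCO₃.
Moles of Ca²⁺ (1 mol Ca²⁺ ≡ 1 mol CaCO₃): 88,210 / 100.1 g/mol = 881.2 mol.
Mass of CaCl₂·2H₂O: 881.2 × 147 = 129,500 g.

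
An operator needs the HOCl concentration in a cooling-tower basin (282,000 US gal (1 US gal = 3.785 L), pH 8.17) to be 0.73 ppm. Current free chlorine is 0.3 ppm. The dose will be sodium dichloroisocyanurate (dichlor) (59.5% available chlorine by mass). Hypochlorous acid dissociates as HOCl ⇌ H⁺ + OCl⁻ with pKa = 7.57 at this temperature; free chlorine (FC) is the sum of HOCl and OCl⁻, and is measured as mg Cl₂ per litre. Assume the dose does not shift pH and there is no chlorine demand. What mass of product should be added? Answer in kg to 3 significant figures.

5.98 kg

Volume: 282,000 US gal × 3.785 L/gal = 1,067,370 L.
[OCl⁻]/[HOCl] = 10^(pH − pKa) = 10^(8.17 − 7.57) = 3.981; fraction as HOCl = 1/(1 + 3.981) = 0.2008.
Free chlorine required for 0.73 ppm HOCl: 0.73 / 0.2008 = 3.636 ppm.
FC to add: 3.636 − 0.3 = 3.336 mg/L as Cl₂.
Cl₂ equivalent: 3.336 mg/L × 1,067,370 L = 3561 g.
Product at 59.5% available Cl: 3561 / 0.595 = 5985 g.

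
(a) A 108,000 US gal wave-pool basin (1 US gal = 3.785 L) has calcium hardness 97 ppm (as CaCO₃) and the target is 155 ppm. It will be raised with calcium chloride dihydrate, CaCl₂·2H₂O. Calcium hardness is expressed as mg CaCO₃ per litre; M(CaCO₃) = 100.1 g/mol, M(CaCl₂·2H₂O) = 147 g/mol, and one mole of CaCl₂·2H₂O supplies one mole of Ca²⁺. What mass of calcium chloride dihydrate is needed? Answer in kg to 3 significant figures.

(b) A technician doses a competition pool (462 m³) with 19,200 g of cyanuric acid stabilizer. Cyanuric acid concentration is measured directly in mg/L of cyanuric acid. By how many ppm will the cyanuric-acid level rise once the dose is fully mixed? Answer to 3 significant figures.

(a) 34.8 kg; (b) 41.6 ppm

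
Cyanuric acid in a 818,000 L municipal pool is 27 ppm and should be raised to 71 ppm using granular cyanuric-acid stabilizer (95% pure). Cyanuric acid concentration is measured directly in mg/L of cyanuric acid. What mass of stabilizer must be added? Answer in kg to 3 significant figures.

37.9 kg

CYA to add: (71 − 27) = 44 mg/L × 818,000 L = 35,990 g cyanuric acid.
At 95% purity: 35,990 / 0.95 = 37,890 g product.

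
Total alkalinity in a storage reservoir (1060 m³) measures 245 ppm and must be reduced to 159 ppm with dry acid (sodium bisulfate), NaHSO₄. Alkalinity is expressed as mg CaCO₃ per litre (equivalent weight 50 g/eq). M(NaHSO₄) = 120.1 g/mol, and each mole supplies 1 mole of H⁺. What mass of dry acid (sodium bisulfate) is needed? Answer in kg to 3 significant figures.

219 kg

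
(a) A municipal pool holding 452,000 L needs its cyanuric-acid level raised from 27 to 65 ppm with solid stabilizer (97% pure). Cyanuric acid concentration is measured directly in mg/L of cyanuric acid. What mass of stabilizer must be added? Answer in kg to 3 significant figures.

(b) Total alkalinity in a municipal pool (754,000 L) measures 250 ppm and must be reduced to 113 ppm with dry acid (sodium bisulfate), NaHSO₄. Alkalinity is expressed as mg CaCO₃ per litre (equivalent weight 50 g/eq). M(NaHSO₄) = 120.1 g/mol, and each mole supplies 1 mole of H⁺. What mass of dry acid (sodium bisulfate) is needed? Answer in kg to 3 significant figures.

(a) CYA to add: (65 − 27) = 38 mg/L × 452,000 L = 17,180 g cyanuric acid.
(a) At 97% purity: 17,180 / 0.97 = 17,710 g product.

(b) Alkalinity to neutralize: (250 − 113) = 137 mg/L as CaCO₃ × 754,000 L = 103,300 g as CaCO₃.
(b) Equivalents of H⁺ required: 103,300 ÷ 50 g/eq = 2066 eq = 2066 mol NaHSO₄.
(b) Mass of NaHSO₄: 2066 × 120.1 = 248,100 g.

(a) 17.7 kg; (b) 248 kg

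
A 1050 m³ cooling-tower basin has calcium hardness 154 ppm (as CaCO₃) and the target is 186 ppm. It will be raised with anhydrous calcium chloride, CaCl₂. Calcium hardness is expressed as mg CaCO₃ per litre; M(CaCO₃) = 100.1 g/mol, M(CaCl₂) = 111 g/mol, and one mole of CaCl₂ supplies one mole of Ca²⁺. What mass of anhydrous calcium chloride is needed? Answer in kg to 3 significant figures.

37.3 kg

Volume: 1050 m³ = 1,050,000 L.
Hardness to add: (186 − 154) = 32 mg/L as CaCO₃ × 1,050,000 L = 33,600 g as CaCO₃.
Moles of Ca²⁺ (1 mol Ca²⁺ ≡ 1 mol CaCO₃): 33,600 / 100.1 g/mol = 335.7 mol.
Mass of CaCl₂: 335.7 × 111 = 37,260 g.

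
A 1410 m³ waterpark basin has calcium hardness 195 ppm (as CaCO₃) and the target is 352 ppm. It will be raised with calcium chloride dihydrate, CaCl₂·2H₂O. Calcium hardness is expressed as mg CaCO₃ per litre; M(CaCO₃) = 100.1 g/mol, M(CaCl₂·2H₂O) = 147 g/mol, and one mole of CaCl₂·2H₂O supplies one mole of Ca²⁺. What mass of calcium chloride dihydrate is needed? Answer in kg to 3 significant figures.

Volume: 1410 m³ = 1,410,000 L.
Hardness to add: (352 − 195) = 157 mg/L as CaCO₃ × 1,410,000 L = 221,400 g as CaCO₃.
Moles of Ca²⁺ (1 mol Ca²⁺ ≡ 1 mol CaCO₃): 221,400 / 100.1 g/mol = 2211 mol.
Mass of CaCl₂·2H₂O: 2211 × 147 = 325,100 g.

325 kg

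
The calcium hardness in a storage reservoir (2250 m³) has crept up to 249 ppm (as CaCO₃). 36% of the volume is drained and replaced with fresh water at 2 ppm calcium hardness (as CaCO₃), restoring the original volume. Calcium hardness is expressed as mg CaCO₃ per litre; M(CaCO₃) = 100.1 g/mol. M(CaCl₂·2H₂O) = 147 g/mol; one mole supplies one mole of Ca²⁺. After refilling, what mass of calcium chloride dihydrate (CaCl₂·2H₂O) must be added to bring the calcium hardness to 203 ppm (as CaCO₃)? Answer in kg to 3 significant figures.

142 kg

Volume: 2250 m³ = 2,250,000 L.
After draining 36% and refilling: 249 × 0.64 + 2 × 0.36 = 160.08 ppm.
Deficit to target: 203 − 160.08 = 42.92 mg/L.
As CaCO₃: 42.92 mg/L × 2,250,000 L = 96,570 g; ÷ 100.1 = 964.7 mol Ca²⁺.
Mass: 964.7 × 147 = 141,800 g.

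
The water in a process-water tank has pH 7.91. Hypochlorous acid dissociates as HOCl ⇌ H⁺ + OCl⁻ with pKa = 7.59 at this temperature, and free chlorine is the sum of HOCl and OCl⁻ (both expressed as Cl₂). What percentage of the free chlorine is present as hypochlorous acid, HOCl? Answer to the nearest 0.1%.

32.4%

[OCl⁻]/[HOCl] = 10^(pH − pKa) = 10^(7.91 − 7.59) = 10^0.32 = 2.089.
Fraction as HOCl = 1 / (1 + 2.089) = 0.3237.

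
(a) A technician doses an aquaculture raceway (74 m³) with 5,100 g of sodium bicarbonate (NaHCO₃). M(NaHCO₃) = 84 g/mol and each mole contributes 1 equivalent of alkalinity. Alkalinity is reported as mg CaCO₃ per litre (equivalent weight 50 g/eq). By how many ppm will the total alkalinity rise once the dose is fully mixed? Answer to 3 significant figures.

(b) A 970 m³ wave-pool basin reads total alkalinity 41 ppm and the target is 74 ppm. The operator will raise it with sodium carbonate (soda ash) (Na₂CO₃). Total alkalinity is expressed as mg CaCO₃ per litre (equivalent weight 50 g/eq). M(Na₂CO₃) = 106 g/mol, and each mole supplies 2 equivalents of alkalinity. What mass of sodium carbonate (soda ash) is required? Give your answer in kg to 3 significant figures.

(a) 41.0 ppm; (b) 33.9 kg

(a) Volume: 74 m³ = 74,000 L.
(a) Moles of NaHCO₃: 5,100 g ÷ 84 g/mol = 60.71 mol → 60.71 eq of alkalinity.
(a) As CaCO₃: 60.71 eq × 50 g/eq = 3036 g.
(a) Rise: 3036 g / 74,000 L × 1000 = 41.02 mg/L.

(b) Volume: 970 m³ = 970,000 L.
(b) Alkalinity to add: (74 − 41) = 33 mg/L as CaCO₃ × 970,000 L = 32,010 g as CaCO₃.
(b) Equivalents: 32,010 g ÷ 50 g/eq = 640.2 eq.
(b) Each mole of Na₂CO₃ supplies 2 eq, so 640.2 / 2 = 320.1 mol.
(b) Mass: 320.1 mol × 106 g/mol = 33,930 g.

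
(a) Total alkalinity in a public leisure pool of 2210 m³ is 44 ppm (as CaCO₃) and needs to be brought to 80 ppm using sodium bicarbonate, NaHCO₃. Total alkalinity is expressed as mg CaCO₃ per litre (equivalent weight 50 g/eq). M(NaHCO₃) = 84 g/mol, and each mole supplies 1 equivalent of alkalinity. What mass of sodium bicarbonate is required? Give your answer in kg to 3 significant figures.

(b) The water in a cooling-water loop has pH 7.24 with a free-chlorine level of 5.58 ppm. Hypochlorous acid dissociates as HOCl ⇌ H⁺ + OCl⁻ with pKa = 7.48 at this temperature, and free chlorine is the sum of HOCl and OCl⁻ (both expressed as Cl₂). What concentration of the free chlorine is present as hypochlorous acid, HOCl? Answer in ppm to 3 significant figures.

(a) 134 kg; (b) 3.54 ppm

(a) Volume: 2210 m³ = 2,210,000 L.
(a) Alkalinity to add: (80 − 44) = 36 mg/L as CaCO₃ × 2,210,000 L = 79,560 g as CaCO₃.
(a) Equivalents: 79,560 g ÷ 50 g/eq = 1591 eq.
(a) NaHCO₃ supplies 1 eq per mole → 1591 mol.
(a) Mass: 1591 mol × 84 g/mol = 133,700 g.

(b) [OCl⁻]/[HOCl] = 10^(pH − pKa) = 10^(7.24 − 7.48) = 10^-0.24 = 0.5754.
(b) Fraction as HOCl = 1 / (1 + 0.5754) = 0.6347.
(b) HOCl = 0.6347 × 5.58 ppm = 3.542 ppm.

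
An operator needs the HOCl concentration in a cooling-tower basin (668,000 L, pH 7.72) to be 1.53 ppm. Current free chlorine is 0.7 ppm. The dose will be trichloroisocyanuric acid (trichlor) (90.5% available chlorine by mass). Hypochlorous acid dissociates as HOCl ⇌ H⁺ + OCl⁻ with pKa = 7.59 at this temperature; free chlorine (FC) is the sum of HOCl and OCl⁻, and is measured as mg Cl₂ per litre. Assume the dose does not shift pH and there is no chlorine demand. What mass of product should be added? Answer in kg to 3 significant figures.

2.14 kg

[OCl⁻]/[HOCl] = 10^(pH − pKa) = 10^(7.72 − 7.59) = 1.349; fraction as HOCl = 1/(1 + 1.349) = 0.4257.
Free chlorine required for 1.53 ppm HOCl: 1.53 / 0.4257 = 3.594 ppm.
FC to add: 3.594 − 0.7 = 2.894 mg/L as Cl₂.
Cl₂ equivalent: 2.894 mg/L × 668,000 L = 1933 g.
Product at 90.5% available Cl: 1933 / 0.905 = 2136 g.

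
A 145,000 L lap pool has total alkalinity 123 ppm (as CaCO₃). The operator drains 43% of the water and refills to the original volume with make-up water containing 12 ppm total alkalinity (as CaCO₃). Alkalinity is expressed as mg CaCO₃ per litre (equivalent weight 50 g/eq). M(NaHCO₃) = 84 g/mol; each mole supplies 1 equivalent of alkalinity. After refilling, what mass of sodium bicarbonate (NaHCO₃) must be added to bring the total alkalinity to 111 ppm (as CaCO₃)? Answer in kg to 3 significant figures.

8.70 kg

After draining 43% and refilling: 123 × 0.57 + 12 × 0.43 = 75.27 ppm.
Deficit to target: 111 − 75.27 = 35.73 mg/L.
As CaCO₃: 35.73 mg/L × 145,000 L = 5181 g; ÷ 50 g/eq ÷ 1 = 103.6 mol NaHCO₃.
Mass: 103.6 × 84 = 8704 g.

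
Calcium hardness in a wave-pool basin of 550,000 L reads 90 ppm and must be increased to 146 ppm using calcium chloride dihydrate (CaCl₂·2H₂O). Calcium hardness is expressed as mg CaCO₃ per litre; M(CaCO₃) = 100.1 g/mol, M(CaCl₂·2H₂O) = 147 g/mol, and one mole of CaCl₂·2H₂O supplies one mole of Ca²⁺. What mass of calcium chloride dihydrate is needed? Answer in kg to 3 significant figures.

45.2 kg

Hardness to add: (146 − 90) = 56 mg/L as CaCO₃ × 550,000 L = 30,800 g as CaCO₃.
Moles of Ca²⁺ (1 mol Ca²⁺ ≡ 1 mol CaCO₃): 30,800 / 100.1 g/mol = 307.7 mol.
Mass of CaCl₂·2H₂O: 307.7 × 147 = 45,230 g.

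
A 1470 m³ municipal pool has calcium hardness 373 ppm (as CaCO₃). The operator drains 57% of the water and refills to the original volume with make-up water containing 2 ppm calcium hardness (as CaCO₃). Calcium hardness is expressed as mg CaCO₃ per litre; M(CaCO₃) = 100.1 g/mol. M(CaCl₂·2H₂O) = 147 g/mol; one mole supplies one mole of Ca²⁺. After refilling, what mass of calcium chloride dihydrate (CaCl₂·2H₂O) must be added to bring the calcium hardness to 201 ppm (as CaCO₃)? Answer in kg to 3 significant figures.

85.2 kg

Volume: 1470 m³ = 1,470,000 L.
After draining 57% and refilling: 373 × 0.43 + 2 × 0.57 = 161.53 ppm.
Deficit to target: 201 − 161.53 = 39.47 mg/L.
As CaCO₃: 39.47 mg/L × 1,470,000 L = 58,020 g; ÷ 100.1 = 579.6 mol Ca²⁺.
Mass: 579.6 × 147 = 85,210 g.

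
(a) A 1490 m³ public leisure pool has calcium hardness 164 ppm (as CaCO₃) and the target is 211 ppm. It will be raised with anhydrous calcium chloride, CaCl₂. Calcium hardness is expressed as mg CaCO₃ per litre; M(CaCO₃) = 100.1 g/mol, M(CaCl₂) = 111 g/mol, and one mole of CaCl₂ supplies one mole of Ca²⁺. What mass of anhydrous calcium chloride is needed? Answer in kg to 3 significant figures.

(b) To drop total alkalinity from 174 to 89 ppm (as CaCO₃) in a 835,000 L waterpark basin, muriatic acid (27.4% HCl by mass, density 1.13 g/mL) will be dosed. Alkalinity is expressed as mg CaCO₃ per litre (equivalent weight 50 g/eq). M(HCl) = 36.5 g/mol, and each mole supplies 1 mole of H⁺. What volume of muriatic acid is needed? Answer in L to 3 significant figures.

(a) Volume: 1490 m³ = 1,490,000 L.
(a) Hardness to add: (211 − 164) = 47 mg/L as CaCO₃ × 1,490,000 L = 70,030 g as CaCO₃.
(a) Moles of Ca²⁺ (1 mol Ca²⁺ ≡ 1 mol CaCO₃): 70,030 / 100.1 g/mol = 699.6 mol.
(a) Mass of CaCl₂: 699.6 × 111 = 77,660 g.

(b) Alkalinity to neutralize: (174 − 89) = 85 mg/L as CaCO₃ × 835,000 L = 70,980 g as CaCO₃.
(b) Equivalents of H⁺ required: 70,980 ÷ 50 g/eq = 1420 eq = 1420 mol HCl.
(b) Mass of HCl: 1420 × 36.5 = 51,810 g.
(b) Mass of 27.4% solution: 51,810 / 0.274 = 189,100 g.
(b) Volume: 189,100 g ÷ 1.13 g/mL = 167,300 mL.

(a) 77.7 kg; (b) 167 L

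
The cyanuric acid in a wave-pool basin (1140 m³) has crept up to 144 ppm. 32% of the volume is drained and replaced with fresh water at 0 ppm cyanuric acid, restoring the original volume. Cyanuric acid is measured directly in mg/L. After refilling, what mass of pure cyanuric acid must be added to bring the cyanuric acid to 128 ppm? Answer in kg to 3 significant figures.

Volume: 1140 m³ = 1,140,000 L.
After draining 32% and refilling: 144 × 0.68 + 0 × 0.32 = 97.92 ppm.
Deficit to target: 128 − 97.92 = 30.08 mg/L.
Mass: 30.08 mg/L × 1,140,000 L = 34,290 g cyanuric acid.

34.3 kg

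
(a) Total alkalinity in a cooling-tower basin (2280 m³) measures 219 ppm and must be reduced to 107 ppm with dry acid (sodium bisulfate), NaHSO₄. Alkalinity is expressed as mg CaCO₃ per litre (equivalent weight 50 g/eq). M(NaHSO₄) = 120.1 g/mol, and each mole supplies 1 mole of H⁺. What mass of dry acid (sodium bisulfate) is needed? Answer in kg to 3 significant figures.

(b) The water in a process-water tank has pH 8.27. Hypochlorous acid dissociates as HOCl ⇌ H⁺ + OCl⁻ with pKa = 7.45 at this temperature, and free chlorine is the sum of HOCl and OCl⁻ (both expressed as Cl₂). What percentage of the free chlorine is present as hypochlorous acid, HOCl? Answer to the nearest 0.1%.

(a) 613 kg; (b) 13.1%

(a) Volume: 2280 m³ = 2,280,000 L.
(a) Alkalinity to neutralize: (219 − 107) = 112 mg/L as CaCO₃ × 2,280,000 L = 255,400 g as CaCO₃.
(a) Equivalents of H⁺ required: 255,400 ÷ 50 g/eq = 5107 eq = 5107 mol NaHSO₄.
(a) Mass of NaHSO₄: 5107 × 120.1 = 613,400 g.

(b) [OCl⁻]/[HOCl] = 10^(pH − pKa) = 10^(8.27 − 7.45) = 10^0.82 = 6.607.
(b) Fraction as HOCl = 1 / (1 + 6.607) = 0.1315.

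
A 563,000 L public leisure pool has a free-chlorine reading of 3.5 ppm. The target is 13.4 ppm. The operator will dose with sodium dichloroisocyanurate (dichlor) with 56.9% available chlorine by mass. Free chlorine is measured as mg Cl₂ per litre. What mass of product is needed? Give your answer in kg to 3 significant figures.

9.80 kg

Chlorine deficit: 13.4 − 3.5 = 9.9 ppm = 9.9 mg/L as Cl₂.
Cl₂ equivalent needed: 9.9 mg/L × 563,000 L = 5,574,000 mg = 5574 g.
Product at 56.9% available chlorine: 5574 / 0.569 = 9796 g.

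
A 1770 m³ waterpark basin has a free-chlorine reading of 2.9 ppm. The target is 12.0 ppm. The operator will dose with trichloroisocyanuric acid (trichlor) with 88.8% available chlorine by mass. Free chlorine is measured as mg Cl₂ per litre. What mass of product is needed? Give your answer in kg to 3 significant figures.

18.1 kg

Volume: 1770 m³ = 1,770,000 L.
Chlorine deficit: 12.0 − 2.9 = 9.1 ppm = 9.1 mg/L as Cl₂.
Cl₂ equivalent needed: 9.1 mg/L × 1,770,000 L = 16,110,000 mg = 16,110 g.
Product at 88.8% available chlorine: 16,110 / 0.888 = 18,140 g.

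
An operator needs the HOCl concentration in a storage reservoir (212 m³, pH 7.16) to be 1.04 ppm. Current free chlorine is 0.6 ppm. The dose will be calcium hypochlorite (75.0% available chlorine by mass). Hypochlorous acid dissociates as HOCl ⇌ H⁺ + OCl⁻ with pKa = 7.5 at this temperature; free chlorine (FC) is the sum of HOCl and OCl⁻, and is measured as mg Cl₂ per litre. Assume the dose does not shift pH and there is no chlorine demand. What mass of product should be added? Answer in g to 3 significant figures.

Volume: 212 m³ = 212,000 L.
[OCl⁻]/[HOCl] = 10^(pH − pKa) = 10^(7.16 − 7.5) = 0.4571; fraction as HOCl = 1/(1 + 0.4571) = 0.6863.
Free chlorine required for 1.04 ppm HOCl: 1.04 / 0.6863 = 1.515 ppm.
FC to add: 1.515 − 0.6 = 0.9154 mg/L as Cl₂.
Cl₂ equivalent: 0.9154 mg/L × 212,000 L = 194.1 g.
Product at 75.0% available Cl: 194.1 / 0.75 = 258.7 g.

259 g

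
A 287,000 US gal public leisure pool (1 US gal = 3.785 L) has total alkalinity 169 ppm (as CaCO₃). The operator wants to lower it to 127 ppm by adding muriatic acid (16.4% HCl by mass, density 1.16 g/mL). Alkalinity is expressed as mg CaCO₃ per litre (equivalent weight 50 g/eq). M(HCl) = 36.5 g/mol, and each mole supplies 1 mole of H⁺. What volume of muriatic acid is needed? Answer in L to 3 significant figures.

Volume: 287,000 US gal × 3.785 L/gal = 1,086,295 L.
Alkalinity to neutralize: (169 − 127) = 42 mg/L as CaCO₃ × 1,086,295 L = 45,620 g as CaCO₃.
Equivalents of H⁺ required: 45,620 ÷ 50 g/eq = 912.5 eq = 912.5 mol HCl.
Mass of HCl: 912.5 × 36.5 = 33,310 g.
Mass of 16.4% solution: 33,310 / 0.164 = 203,100 g.
Volume: 203,100 g ÷ 1.16 g/mL = 175,100 mL.

175 L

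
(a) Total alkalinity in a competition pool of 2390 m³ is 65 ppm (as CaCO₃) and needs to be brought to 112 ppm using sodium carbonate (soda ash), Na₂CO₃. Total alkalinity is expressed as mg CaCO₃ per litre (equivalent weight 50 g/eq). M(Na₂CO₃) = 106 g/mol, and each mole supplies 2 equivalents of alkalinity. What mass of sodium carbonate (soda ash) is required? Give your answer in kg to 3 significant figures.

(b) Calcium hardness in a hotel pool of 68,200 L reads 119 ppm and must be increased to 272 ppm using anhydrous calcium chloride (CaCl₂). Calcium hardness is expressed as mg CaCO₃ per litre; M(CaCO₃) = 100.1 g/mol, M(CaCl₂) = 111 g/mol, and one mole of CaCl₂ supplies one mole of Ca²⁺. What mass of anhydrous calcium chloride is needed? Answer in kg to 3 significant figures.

(a) 119 kg; (b) 11.6 kg

(a) Volume: 2390 m³ = 2,390,000 L.
(a) Alkalinity to add: (112 − 65) = 47 mg/L as CaCO₃ × 2,390,000 L = 112,300 g as CaCO₃.
(a) Equivalents: 112,300 g ÷ 50 g/eq = 2247 eq.
(a) Each mole of Na₂CO₃ supplies 2 eq, so 2247 / 2 = 1123 mol.
(a) Mass: 1123 mol × 106 g/mol = 119,100 g.

(b) Hardness to add: (272 − 119) = 153 mg/L as CaCO₃ × 68,200 L = 10,430 g as CaCO₃.
(b) Moles of Ca²⁺ (1 mol Ca²⁺ ≡ 1 mol CaCO₃): 10,430 / 100.1 g/mol = 104.2 mol.
(b) Mass of CaCl₂: 104.2 × 111 = 11,570 g.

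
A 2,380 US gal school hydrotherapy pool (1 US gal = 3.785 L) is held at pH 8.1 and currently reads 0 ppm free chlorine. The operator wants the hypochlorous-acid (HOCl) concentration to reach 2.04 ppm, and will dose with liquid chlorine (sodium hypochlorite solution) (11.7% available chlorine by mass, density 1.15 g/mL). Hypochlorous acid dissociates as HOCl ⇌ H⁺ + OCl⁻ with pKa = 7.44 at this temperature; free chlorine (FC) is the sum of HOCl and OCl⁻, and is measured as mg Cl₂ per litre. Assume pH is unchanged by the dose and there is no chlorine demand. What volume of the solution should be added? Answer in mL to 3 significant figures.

Volume: 2,380 US gal × 3.785 L/gal = 9,008 L.
[OCl⁻]/[HOCl] = 10^(pH − pKa) = 10^(8.1 − 7.44) = 4.571; fraction as HOCl = 1/(1 + 4.571) = 0.1795.
Free chlorine required for 2.04 ppm HOCl: 2.04 / 0.1795 = 11.36 ppm.
FC to add: 11.36 − 0 = 11.36 mg/L as Cl₂.
Cl₂ equivalent: 11.36 mg/L × 9,008 L = 102.4 g.
Product at 11.7% available Cl: 102.4 / 0.117 = 875 g.
Volume: 875 g ÷ 1.15 g/mL = 760.9 mL.

761 mL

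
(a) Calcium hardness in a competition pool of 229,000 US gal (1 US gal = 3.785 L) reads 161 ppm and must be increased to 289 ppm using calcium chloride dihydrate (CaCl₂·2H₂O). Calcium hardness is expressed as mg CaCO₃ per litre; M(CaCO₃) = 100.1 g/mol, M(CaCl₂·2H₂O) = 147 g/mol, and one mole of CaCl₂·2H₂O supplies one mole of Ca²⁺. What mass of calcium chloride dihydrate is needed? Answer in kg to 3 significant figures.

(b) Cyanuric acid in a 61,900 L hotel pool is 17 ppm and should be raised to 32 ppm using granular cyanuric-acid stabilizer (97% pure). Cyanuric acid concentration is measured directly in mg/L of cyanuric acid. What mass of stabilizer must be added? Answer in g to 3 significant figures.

(a) 163 kg; (b) 957 g

(a) Volume: 229,000 US gal × 3.785 L/gal = 866,765 L.
(a) Hardness to add: (289 − 161) = 128 mg/L as CaCO₃ × 866,765 L = 110,900 g as CaCO₃.
(a) Moles of Ca²⁺ (1 mol Ca²⁺ ≡ 1 mol CaCO₃): 110,900 / 100.1 g/mol = 1108 mol.
(a) Mass of CaCl₂·2H₂O: 1108 × 147 = 162,900 g.

(b) CYA to add: (32 − 17) = 15 mg/L × 61,900 L = 928.5 g cyanuric acid.
(b) At 97% purity: 928.5 / 0.97 = 957.2 g product.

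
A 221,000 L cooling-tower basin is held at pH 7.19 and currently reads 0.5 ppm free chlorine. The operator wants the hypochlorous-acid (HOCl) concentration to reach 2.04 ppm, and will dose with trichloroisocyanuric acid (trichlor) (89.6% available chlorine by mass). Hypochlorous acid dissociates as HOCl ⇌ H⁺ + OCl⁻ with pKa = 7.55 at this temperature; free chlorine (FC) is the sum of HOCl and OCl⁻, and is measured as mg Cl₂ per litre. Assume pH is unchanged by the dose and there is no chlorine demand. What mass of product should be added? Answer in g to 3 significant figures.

[OCl⁻]/[HOCl] = 10^(pH − pKa) = 10^(7.19 − 7.55) = 0.4365; fraction as HOCl = 1/(1 + 0.4365) = 0.6961.
Free chlorine required for 2.04 ppm HOCl: 2.04 / 0.6961 = 2.93 ppm.
FC to add: 2.93 − 0.5 = 2.43 mg/L as Cl₂.
Cl₂ equivalent: 2.43 mg/L × 221,000 L = 537.1 g.
Product at 89.6% available Cl: 537.1 / 0.896 = 599.5 g.

599 g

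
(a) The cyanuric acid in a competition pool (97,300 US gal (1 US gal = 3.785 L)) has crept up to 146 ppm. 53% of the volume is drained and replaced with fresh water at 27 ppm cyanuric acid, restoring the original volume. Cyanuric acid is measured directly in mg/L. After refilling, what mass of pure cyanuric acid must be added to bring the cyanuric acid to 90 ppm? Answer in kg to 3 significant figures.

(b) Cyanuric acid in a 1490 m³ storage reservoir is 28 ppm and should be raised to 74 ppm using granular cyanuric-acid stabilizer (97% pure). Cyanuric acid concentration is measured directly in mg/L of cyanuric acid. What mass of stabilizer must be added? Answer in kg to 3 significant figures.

(a) 2.60 kg; (b) 70.7 kg

(a) Volume: 97,300 US gal × 3.785 L/gal = 368,280 L.
(a) After draining 53% and refilling: 146 × 0.47 + 27 × 0.53 = 82.93 ppm.
(a) Deficit to target: 90 − 82.93 = 7.07 mg/L.
(a) Mass: 7.07 mg/L × 368,280 L = 2604 g cyanuric acid.

(b) Volume: 1490 m³ = 1,490,000 L.
(b) CYA to add: (74 − 28) = 46 mg/L × 1,490,000 L = 68,540 g cyanuric acid.
(b) At 97% purity: 68,540 / 0.97 = 70,660 g product.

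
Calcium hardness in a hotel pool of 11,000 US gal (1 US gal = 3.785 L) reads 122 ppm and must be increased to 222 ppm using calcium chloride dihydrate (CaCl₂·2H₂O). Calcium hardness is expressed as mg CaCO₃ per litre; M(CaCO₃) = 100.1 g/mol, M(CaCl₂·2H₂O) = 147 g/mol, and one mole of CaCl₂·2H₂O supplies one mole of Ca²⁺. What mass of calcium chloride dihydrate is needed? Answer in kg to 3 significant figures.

Volume: 11,000 US gal × 3.785 L/gal = 41,635 L.
Hardness to add: (222 − 122) = 100 mg/L as CaCO₃ × 41,635 L = 4164 g as CaCO₃.
Moles of Ca²⁺ (1 mol Ca²⁺ ≡ 1 mol CaCO₃): 4164 / 100.1 g/mol = 41.59 mol.
Mass of CaCl₂·2H₂O: 41.59 × 147 = 6114 g.

6.11 kg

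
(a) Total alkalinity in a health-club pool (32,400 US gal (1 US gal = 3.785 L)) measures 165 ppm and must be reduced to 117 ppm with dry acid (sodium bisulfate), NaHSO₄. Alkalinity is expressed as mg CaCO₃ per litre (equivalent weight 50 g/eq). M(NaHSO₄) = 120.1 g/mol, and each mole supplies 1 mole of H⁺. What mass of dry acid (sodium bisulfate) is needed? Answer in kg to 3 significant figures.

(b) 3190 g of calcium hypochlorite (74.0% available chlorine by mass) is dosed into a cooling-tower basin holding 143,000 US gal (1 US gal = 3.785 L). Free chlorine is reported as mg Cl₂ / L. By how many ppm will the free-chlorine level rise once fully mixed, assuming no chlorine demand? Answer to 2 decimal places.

(a) Volume: 32,400 US gal × 3.785 L/gal = 122,634 L.
(a) Alkalinity to neutralize: (165 − 117) = 48 mg/L as CaCO₃ × 122,634 L = 5886 g as CaCO₃.
(a) Equivalents of H⁺ required: 5886 ÷ 50 g/eq = 117.7 eq = 117.7 mol NaHSO₄.
(a) Mass of NaHSO₄: 117.7 × 120.1 = 14,140 g.

(b) Volume: 143,000 US gal × 3.785 L/gal = 541,255 L.
(b) Available chlorine delivered: 3190 g × 0.74 = 2361 g as Cl₂.
(b) Concentration rise: 2361 g / 541,255 L = 4.361 mg/L = 4.36 ppm.

(a) 14.1 kg; (b) 4.36 ppm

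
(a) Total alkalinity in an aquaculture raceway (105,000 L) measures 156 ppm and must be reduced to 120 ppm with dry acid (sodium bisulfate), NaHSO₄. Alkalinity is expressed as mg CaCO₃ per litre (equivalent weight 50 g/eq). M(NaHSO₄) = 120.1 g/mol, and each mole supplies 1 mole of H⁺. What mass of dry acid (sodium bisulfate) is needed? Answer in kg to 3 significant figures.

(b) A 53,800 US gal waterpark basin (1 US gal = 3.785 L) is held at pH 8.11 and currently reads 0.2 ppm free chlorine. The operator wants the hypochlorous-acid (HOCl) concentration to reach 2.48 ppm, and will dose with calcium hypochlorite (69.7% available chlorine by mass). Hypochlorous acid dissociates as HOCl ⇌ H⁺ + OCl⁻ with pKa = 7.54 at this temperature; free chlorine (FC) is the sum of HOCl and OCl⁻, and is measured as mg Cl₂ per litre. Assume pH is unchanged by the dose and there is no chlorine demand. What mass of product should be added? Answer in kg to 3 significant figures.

(a) 9.08 kg; (b) 3.36 kg

(a) Alkalinity to neutralize: (156 − 120) = 36 mg/L as CaCO₃ × 105,000 L = 3780 g as CaCO₃.
(a) Equivalents of H⁺ required: 3780 ÷ 50 g/eq = 75.6 eq = 75.6 mol NaHSO₄.
(a) Mass of NaHSO₄: 75.6 × 120.1 = 9080 g.

(b) Volume: 53,800 US gal × 3.785 L/gal = 203,633 L.
(b) [OCl⁻]/[HOCl] = 10^(pH − pKa) = 10^(8.11 − 7.54) = 3.715; fraction as HOCl = 1/(1 + 3.715) = 0.2121.
(b) Free chlorine required for 2.48 ppm HOCl: 2.48 / 0.2121 = 11.69 ppm.
(b) FC to add: 11.69 − 0.2 = 11.49 mg/L as Cl₂.
(b) Cl₂ equivalent: 11.49 mg/L × 203,633 L = 2341 g.
(b) Product at 69.7% available Cl: 2341 / 0.697 = 3358 g.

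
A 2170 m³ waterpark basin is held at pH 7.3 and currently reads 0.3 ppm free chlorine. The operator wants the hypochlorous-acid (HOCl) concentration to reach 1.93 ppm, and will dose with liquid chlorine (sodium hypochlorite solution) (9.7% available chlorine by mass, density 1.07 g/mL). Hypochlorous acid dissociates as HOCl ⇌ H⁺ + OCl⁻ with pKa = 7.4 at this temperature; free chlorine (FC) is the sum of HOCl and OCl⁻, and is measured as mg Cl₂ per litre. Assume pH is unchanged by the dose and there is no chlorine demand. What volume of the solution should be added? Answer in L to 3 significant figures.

66.1 L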